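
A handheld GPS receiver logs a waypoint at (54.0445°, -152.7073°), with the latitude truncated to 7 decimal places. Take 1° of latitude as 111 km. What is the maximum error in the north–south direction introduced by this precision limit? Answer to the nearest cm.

1 cm

Truncating at 7 decimal places can drop up to a full unit in the last place, so the latitude may be off by as much as 1e-07°.
North–south distance: 1e-07° × 111000 m/° = 0.0111 m.
That is 0.0111 m = 1.11 cm.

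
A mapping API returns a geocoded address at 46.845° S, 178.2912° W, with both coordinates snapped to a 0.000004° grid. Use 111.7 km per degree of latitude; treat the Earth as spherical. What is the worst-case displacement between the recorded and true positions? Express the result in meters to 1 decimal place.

0.3 meters

With a 0.000004° grid the true value lies within half a step, ±0.000004°/2 = ±2e-06°, of the stored one.
North–south component: 2e-06° × 111700 = 0.2234 m.
Longitude error → 2e-06 × 111700 × cos 46.845° = 2e-06 × 111700 × 0.6840 ≈ 0.1528 m.
Worst case both components are at the extreme and orthogonal: √(0.2234² + 0.1528²) ≈ 0.270657 m.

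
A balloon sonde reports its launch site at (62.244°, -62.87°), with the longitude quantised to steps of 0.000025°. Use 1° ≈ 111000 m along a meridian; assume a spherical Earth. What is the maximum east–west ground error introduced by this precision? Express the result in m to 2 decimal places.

With a 0.000025° grid the true value lies within half a step, ±0.000025°/2 = ±1.25e-05°, of the stored one.
At latitude 62.244° a degree of longitude spans 111000 m × cos 62.244° = 111000 × 0.4657 ≈ 51693.5 m.
So at most 1.25e-05° × 51693.5 ≈ 0.646169 m east–west.

0.65 m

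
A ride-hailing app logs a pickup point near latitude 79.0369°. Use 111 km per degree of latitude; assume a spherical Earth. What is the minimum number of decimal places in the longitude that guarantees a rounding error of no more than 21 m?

3 decimal places

At 79.0369° one degree of longitude covers 111000 × cos 79.0369° ≈ 111000 × 0.1902 ≈ 21109.6 m.
Rounding to N decimal places gives at most 0.5 × 10⁻ᴺ degrees of error, i.e. 0.5 × 10⁻ᴺ × 21109.6 m.
Need 0.5 × 21109.6 × 10⁻ᴺ ≤ 21 → 10⁻ᴺ ≤ 1.990e-03, so N ≥ 2.70.
N = 2 would give 106 m (too coarse); N = 3 gives 10.6 m ≤ 21 m.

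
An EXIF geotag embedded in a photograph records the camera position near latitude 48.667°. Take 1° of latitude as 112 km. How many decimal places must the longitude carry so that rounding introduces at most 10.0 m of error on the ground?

At 48.667° one degree of longitude covers 112000 × cos 48.667° ≈ 112000 × 0.6604 ≈ 73968.6 m.
Rounding to N decimal places gives at most 0.5 × 10⁻ᴺ degrees of error, i.e. 0.5 × 10⁻ᴺ × 73968.6 m.
Need 0.5 × 73968.6 × 10⁻ᴺ ≤ 10.0 → 10⁻ᴺ ≤ 2.704e-04, so N ≥ 3.57.
N = 3 would give 37 m (too coarse); N = 4 gives 3.7 m ≤ 10.0 m.

4 decimal places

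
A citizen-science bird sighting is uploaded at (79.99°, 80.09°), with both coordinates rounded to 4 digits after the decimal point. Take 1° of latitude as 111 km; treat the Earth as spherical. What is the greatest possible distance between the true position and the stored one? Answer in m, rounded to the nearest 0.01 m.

Rounding to 4 decimal places leaves each coordinate within ±5e-05° of the true value.
Latitude error → 5e-05 × 111000 = 5.55 m along the meridian.
East–west component at 79.99°: 5e-05° × 111000 × cos 79.99° ≈ 5e-05 × 19294 ≈ 0.964701 m.
The two errors are perpendicular, so the maximum displacement is √(5.55² + 0.964701²) ≈ 5.63322 m.

5.63 m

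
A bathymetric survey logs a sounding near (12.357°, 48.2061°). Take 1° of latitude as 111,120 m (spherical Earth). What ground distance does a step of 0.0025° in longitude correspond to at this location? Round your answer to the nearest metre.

0.0025° of longitude at 12.357° is 0.0025 × 111120 × cos 12.357° ≈ 0.0025 × 108546 = 271.364 m.

271 metres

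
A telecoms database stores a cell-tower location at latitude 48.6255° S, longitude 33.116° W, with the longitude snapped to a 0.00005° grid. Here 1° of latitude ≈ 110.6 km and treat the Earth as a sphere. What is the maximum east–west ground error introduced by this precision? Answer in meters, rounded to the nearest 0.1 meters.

1.8 meters

With a 0.00005° grid the true value lies within half a step, ±0.00005°/2 = ±2.5e-05°, of the stored one.
Parallels shrink by cos φ, so at 48.6255° a degree of longitude is 110600 × 0.6610 ≈ 73104.2 m.
So at most 2.5e-05° × 73104.2 ≈ 1.8276 m east–west.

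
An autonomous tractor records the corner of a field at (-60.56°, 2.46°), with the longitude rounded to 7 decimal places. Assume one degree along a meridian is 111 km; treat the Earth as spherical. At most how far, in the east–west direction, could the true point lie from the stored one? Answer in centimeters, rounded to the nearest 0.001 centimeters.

0.273 centimeters

Rounding to 7 decimal places leaves the longitude within ±5e-08° of the true value.
One degree of longitude at 60.56° is 111000 × cos 60.56° ≈ 111000 × 0.4915 = 54557.8 m.
So at most 5e-08° × 54557.8 ≈ 0.00272789 m east–west.
That is 0.00272789 m = 0.27279 cm.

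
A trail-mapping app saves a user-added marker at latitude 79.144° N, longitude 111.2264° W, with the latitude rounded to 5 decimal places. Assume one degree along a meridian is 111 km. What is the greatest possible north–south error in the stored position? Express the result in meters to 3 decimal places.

0.555 meters

Rounding to 5 decimal places leaves the latitude within ±5e-06° of the true value.
So the N–S error is at most 5e-06 × 111000 = 0.555 m.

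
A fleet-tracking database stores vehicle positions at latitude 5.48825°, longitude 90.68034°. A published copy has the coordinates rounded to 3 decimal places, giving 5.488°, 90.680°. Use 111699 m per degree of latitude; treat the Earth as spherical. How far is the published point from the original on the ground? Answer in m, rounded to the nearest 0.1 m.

The latitude changed by +0.00025° and the longitude by +0.00034°.
N–S: 0.00025° × 111699 m/° = 27.9247 m.
E–W at 5.488°: 0.00034° × 111699 × cos 5.488° = 0.00034 × 111699 × 0.9954 ≈ 37.8036 m.
Combined displacement = (27.9247² + 37.8036²)^½ ≈ 46.999 m.

47.0 m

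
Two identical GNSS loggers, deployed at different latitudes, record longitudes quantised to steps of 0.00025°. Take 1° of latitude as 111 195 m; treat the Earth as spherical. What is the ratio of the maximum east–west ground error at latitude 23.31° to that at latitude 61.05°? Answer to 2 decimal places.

With a 0.00025° grid the true value lies within half a step, ±0.00025°/2 = ±0.000125°, of the stored one.
At 23.31°: 0.000125° × 111195 × cos 23.31° = 0.000125 × 111195 × 0.9184 ≈ 12.765 m.
Error at 61.05° = 0.000125° × 111195 × cos 61.05° ≈ 13.899 × 0.4840 = 6.7279 m.
Ratio: 12.765 / 6.7279 = cos 23.31° / cos 61.05° ≈ 1.8973.

1.90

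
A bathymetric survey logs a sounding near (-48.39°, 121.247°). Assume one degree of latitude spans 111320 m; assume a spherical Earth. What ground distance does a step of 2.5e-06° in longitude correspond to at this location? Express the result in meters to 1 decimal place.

At 48.39° a degree of longitude is 111320 × cos 48.39° ≈ 73922.8 m, so 2.5e-06° corresponds to 0.184807 m.

0.2 meters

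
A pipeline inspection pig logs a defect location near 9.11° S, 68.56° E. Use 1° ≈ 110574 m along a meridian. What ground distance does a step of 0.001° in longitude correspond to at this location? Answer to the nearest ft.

At 9.11° a degree of longitude is 110574 × cos 9.11° ≈ 109179 m, so 0.001° corresponds to 109.179 m.
In feet: 109.179 m ÷ 0.3048 ≈ 358.2 ft.

358 ft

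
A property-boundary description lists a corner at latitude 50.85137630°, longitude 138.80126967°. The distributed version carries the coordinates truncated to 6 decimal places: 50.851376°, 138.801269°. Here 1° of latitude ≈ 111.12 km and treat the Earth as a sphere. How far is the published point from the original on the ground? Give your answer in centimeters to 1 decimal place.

5.8 centimeters

The latitude changed by +0.00000030° and the longitude by +0.00000067°.
North–south shift: 0.00000030 × 111120 = 0.033336 m.
E–W at 50.8514°: 0.00000067° × 111120 × cos 50.8514° = 0.00000067 × 111120 × 0.6313 ≈ 0.0470031 m.
Distance: √(0.033336² + 0.0470031²) ≈ 0.0576245 m.
That is 0.0576245 m = 5.7624 cm.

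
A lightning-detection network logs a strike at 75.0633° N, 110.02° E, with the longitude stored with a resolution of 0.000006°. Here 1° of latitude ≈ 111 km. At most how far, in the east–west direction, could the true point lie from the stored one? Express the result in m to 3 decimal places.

0.086 m

With a 0.000006° grid the true value lies within half a step, ±0.000006°/2 = ±3e-06°, of the stored one.
At latitude 75.0633° a degree of longitude spans 111000 m × cos 75.0633° = 111000 × 0.2578 ≈ 28610.4 m.
East–west error: 3e-06° × 28610.4 m/° ≈ 0.0858313 m.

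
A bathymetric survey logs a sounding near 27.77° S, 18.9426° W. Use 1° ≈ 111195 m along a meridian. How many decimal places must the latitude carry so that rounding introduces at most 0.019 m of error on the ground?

7 decimal places

One degree of latitude covers 111195 m.
With N decimal places the half-ulp bound is 0.5·10⁻ᴺ°, or 0.5·10⁻ᴺ × 111195 m on the ground.
Setting 55597.5 × 10⁻ᴺ ≤ 0.019 gives 10ᴺ ≥ 2.926e+06, i.e. N ≥ 6.47.
At 6 places the error can reach 0.0556 m, but 7 places keeps it to 0.00556 m.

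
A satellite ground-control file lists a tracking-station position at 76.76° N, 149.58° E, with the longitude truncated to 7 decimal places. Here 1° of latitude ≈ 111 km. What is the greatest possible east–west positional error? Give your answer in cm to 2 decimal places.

Truncating at 7 decimal places can drop up to a full unit in the last place, so the longitude may be off by as much as 1e-07°.
At latitude 76.76° a degree of longitude spans 111000 m × cos 76.76° = 111000 × 0.2290 ≈ 25422.4 m.
East–west error: 1e-07° × 25422.4 m/° ≈ 0.00254224 m.
That is 0.00254224 m = 0.25422 cm.

0.25 cm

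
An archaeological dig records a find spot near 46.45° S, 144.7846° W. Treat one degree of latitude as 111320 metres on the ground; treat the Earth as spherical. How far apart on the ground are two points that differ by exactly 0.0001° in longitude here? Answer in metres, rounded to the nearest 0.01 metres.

7.67 metres

One degree of longitude here spans 111320 × cos 46.45° = 111320 × 0.6890 ≈ 76698.1 m; 0.0001° of that is 7.66981 m.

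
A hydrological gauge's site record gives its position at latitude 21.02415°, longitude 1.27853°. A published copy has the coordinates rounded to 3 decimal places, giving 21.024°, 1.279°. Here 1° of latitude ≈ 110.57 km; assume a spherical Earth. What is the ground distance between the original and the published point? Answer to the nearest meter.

Δlat = 21.02415 − 21.024 = +0.00015°; Δlon = 1.27853 − 1.279 = -0.00047°.
North–south shift: 0.00015 × 110570 = 16.5855 m.
East–west at this latitude: -0.00047° × 110570 × cos 21.024° ≈ -0.00047 × 103209 = -48.5084 m.
Distance: √(16.5855² + 48.5084²) ≈ 51.2654 m.

51 meters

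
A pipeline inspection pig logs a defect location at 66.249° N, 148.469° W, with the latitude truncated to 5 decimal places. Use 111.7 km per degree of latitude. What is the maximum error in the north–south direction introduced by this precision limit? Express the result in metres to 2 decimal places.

1.12 metres

Truncating at 5 decimal places can drop up to a full unit in the last place, so the latitude may be off by as much as 1e-05°.
North–south distance: 1e-05° × 111700 m/° = 1.117 m.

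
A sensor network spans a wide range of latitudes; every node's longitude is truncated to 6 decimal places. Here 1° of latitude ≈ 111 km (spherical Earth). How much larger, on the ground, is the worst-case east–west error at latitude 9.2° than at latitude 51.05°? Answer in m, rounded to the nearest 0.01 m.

0.04 m

Truncating at 6 decimal places can drop up to a full unit in the last place, so the longitude may be off by as much as 1e-06°.
At 9.2°: 1e-06° × 111000 × cos 9.2° = 1e-06 × 111000 × 0.9871 ≈ 0.10957 m.
Error at 51.05° = 1e-06° × 111000 × cos 51.05° ≈ 0.111 × 0.6286 = 0.069779 m.
Difference: 0.10957 − 0.069779 = 0.039793 m.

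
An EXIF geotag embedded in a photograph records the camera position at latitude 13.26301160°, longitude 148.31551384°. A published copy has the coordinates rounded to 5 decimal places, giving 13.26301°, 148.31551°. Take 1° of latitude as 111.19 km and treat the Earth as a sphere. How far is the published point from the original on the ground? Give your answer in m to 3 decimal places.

0.452 m

The latitude changed by +0.00000160° and the longitude by +0.00000384°.
North–south shift: 0.00000160 × 111190 = 0.177904 m.
East–west at this latitude: 0.00000384° × 111190 × cos 13.263° ≈ 0.00000384 × 108224 = 0.415581 m.
Combined displacement = (0.177904² + 0.415581²)^½ ≈ 0.452059 m.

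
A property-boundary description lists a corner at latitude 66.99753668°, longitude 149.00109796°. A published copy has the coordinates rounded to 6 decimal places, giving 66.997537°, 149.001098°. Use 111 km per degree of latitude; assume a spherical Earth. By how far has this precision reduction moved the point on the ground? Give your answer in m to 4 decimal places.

0.0356 m

Δlat = 66.99753668 − 66.997537 = -0.00000032°; Δlon = 149.00109796 − 149.001098 = -0.00000004°.
North–south shift: -0.00000032 × 111000 = -0.03552 m.
E–W at 66.9975°: -0.00000004° × 111000 × cos 66.9975° = -0.00000004 × 111000 × 0.3908 ≈ -0.00173502 m.
Hypotenuse of the two orthogonal shifts: √(0.03552² + 0.00173502²) = 0.0355623 m.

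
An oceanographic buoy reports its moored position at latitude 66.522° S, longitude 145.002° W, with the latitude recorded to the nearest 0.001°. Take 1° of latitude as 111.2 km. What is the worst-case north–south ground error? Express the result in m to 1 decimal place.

Rounding to 3 decimal places leaves the latitude within ±0.0005° of the true value.
So the N–S error is at most 0.0005 × 111200 = 55.6 m.

55.6 m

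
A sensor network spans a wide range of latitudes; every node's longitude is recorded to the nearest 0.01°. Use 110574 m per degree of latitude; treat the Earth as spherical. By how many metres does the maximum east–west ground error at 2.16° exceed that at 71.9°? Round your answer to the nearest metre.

381 metres

Rounding to 2 decimal places leaves the longitude within ±0.005° of the true value.
At 2.16°: 0.005° × 110574 × cos 2.16° = 0.005 × 110574 × 0.9993 ≈ 552.48 m.
At 71.9°: 0.005° × 110574 × cos 71.9° = 0.005 × 110574 × 0.3107 ≈ 171.76 m.
So the lower-latitude error exceeds the higher by 552.48 − 171.76 = 380.71 m.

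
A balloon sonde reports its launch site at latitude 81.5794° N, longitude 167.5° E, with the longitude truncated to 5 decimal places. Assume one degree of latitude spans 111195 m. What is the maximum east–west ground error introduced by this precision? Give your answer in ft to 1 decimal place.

0.5 ft

Truncating at 5 decimal places can drop up to a full unit in the last place, so the longitude may be off by as much as 1e-05°.
At latitude 81.5794° a degree of longitude spans 111195 m × cos 81.5794° = 111195 × 0.1464 ≈ 16283.3 m.
East–west error: 1e-05° × 16283.3 m/° ≈ 0.162833 m.
In feet: 0.162833 m ÷ 0.3048 ≈ 0.53423 ft.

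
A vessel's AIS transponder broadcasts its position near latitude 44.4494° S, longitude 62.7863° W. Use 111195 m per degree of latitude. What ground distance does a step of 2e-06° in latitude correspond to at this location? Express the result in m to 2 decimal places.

2e-06° × 111195 m/° = 0.22239 m.

0.22 m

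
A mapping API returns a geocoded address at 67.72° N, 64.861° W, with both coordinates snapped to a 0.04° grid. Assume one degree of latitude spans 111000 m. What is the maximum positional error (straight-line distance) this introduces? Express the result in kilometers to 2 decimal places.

With a 0.04° grid the true value lies within half a step, ±0.04°/2 = ±0.02°, of the stored one.
N–S: 0.02° × 111000 m/° = 2220 m.
Longitude error → 0.02 × 111000 × cos 67.72° = 0.02 × 111000 × 0.3791 ≈ 841.676 m.
Combining orthogonally: (2220² + 841.676²)^½ ≈ 2374.2 m.
That is 2374.2 m = 2.3742 km.

2.37 kilometers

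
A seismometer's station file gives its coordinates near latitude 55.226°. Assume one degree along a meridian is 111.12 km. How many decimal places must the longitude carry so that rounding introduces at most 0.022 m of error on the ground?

7 decimal places

At 55.226° one degree of longitude covers 111120 × cos 55.226° ≈ 111120 × 0.5703 ≈ 63376.3 m.
N decimal places → at most half a unit in the last place, 0.5 × 10⁻ᴺ° = 63376.3/2 × 10⁻ᴺ m.
Setting 31688.1 × 10⁻ᴺ ≤ 0.022 gives 10ᴺ ≥ 1.44e+06, i.e. N ≥ 6.16.
So 7 decimal places suffice (0.00317 m); 6 would allow up to 0.0317 m.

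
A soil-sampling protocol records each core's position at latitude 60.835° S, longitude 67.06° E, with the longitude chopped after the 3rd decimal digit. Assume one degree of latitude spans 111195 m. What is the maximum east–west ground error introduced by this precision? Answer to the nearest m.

Truncating at 3 decimal places can drop up to a full unit in the last place, so the longitude may be off by as much as 0.001°.
One degree of longitude at 60.835° is 111195 × cos 60.835° ≈ 111195 × 0.4873 = 54188.3 m.
Maximum E–W displacement: 0.001 × 54188.3 = 54.1883 m.

54 m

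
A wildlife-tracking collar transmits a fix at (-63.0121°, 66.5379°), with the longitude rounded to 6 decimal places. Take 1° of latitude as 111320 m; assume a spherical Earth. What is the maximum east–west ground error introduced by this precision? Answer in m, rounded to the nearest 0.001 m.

0.025 m

Rounding to 6 decimal places leaves the longitude within ±5e-07° of the true value.
Parallels shrink by cos φ, so at 63.0121° a degree of longitude is 111320 × 0.4538 ≈ 50517.3 m.
So at most 5e-07° × 50517.3 ≈ 0.0252586 m east–west.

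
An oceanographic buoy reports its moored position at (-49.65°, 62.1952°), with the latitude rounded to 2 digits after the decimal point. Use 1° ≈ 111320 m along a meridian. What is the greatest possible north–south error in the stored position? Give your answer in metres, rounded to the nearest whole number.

557 metres

Rounding to 2 decimal places leaves the latitude within ±0.005° of the true value.
So the N–S error is at most 0.005 × 111320 = 556.6 m.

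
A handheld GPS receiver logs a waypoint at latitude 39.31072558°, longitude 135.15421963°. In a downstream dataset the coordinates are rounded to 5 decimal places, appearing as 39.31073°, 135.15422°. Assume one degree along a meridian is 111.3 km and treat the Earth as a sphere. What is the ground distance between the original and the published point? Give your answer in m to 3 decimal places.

0.493 m

The latitude changed by -0.00000442° and the longitude by -0.00000037°.
N–S: -0.00000442° × 111300 m/° = -0.491946 m.
E–W at 39.3107°: -0.00000037° × 111300 × cos 39.3107° = -0.00000037 × 111300 × 0.7737 ≈ -0.0318626 m.
Combined displacement = (0.491946² + 0.0318626²)^½ ≈ 0.492977 m.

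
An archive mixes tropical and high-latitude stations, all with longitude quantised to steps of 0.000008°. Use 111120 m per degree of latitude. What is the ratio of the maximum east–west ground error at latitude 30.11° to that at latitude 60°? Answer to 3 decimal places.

With a 0.000008° grid the true value lies within half a step, ±0.000008°/2 = ±4e-06°, of the stored one.
Error at 30.11° = 4e-06° × 111120 × cos 30.11° ≈ 0.44448 × 0.8651 = 0.3845 m.
At 60°: 4e-06° × 111120 × cos 60° = 4e-06 × 111120 × 0.5000 ≈ 0.22224 m.
The ratio reduces to cos 30.11° / cos 60° = 0.8651/0.5000 ≈ 1.7301.

1.730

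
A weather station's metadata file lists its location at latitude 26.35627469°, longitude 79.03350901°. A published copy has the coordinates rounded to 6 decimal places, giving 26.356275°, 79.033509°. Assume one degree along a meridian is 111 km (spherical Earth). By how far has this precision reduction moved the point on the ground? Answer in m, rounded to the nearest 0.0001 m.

0.0344 m

The latitude changed by -0.00000031° and the longitude by +0.00000001°.
North–south shift: -0.00000031 × 111000 = -0.03441 m.
East–west at this latitude: 0.00000001° × 111000 × cos 26.3563° ≈ 0.00000001 × 99461.6 = 0.000994617 m.
Combined displacement = (0.03441² + 0.000994617²)^½ ≈ 0.0344244 m.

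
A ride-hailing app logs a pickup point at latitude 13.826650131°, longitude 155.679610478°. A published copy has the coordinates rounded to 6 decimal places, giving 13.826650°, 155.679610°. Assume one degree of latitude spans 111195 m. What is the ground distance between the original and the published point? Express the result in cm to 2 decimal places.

5.36 cm

Δlat = 13.826650131 − 13.826650 = +0.000000131°; Δlon = 155.679610478 − 155.679610 = +0.000000478°.
North–south shift: 0.000000131 × 111195 = 0.0145665 m.
E–W at 13.8267°: 0.000000478° × 111195 × cos 13.8267° = 0.000000478 × 111195 × 0.9710 ≈ 0.0516111 m.
Distance: √(0.0145665² + 0.0516111²) ≈ 0.0536273 m.
That is 0.0536273 m = 5.3627 cm.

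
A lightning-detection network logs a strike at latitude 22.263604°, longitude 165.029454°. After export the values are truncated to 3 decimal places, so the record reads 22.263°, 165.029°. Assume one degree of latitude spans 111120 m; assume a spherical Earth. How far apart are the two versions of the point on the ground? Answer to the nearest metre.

82 metres

Δlat = 22.263604 − 22.263 = +0.000604°; Δlon = 165.029454 − 165.029 = +0.000454°.
North–south shift: 0.000604 × 111120 = 67.1165 m.
East–west at this latitude: 0.000454° × 111120 × cos 22.263° ≈ 0.000454 × 102837 = 46.6878 m.
Hypotenuse of the two orthogonal shifts: √(67.1165² + 46.6878²) = 81.758 m.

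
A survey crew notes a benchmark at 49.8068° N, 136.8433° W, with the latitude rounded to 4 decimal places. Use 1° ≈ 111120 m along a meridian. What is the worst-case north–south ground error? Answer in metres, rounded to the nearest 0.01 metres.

Rounding to 4 decimal places leaves the latitude within ±5e-05° of the true value.
North–south distance: 5e-05° × 111120 m/° = 5.556 m.

5.56 metres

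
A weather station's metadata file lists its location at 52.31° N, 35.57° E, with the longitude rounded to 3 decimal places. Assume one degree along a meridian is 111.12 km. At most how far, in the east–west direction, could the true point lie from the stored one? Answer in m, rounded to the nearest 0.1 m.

Rounding to 3 decimal places leaves the longitude within ±0.0005° of the true value.
Parallels shrink by cos φ, so at 52.31° a degree of longitude is 111120 × 0.6114 ≈ 67937.5 m.
So at most 0.0005° × 67937.5 ≈ 33.9688 m east–west.

34.0 m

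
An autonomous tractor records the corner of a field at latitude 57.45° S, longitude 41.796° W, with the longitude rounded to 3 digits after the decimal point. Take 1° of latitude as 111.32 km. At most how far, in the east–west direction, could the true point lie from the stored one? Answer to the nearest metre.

Rounding to 3 decimal places leaves the longitude within ±0.0005° of the true value.
At latitude 57.45° a degree of longitude spans 111320 m × cos 57.45° = 111320 × 0.5380 ≈ 59894.1 m.
So at most 0.0005° × 59894.1 ≈ 29.9471 m east–west.

30 metres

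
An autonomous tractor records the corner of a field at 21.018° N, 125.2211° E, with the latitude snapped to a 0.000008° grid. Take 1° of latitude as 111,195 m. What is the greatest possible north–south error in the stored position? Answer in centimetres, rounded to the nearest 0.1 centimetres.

44.5 centimetres

With a 0.000008° grid the true value lies within half a step, ±0.000008°/2 = ±4e-06°, of the stored one.
North–south distance: 4e-06° × 111195 m/° = 0.44478 m.
That is 0.44478 m = 44.478 cm.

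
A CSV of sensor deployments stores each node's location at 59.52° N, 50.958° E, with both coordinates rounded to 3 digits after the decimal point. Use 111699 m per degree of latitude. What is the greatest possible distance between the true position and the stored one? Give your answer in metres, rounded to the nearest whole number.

Rounding to 3 decimal places leaves each coordinate within ±0.0005° of the true value.
N–S: 0.0005° × 111699 m/° = 55.8495 m.
East–west component at 59.52°: 0.0005° × 111699 × cos 59.52° ≈ 0.0005 × 56657.9 ≈ 28.329 m.
Worst case both components are at the extreme and orthogonal: √(55.8495² + 28.329²) ≈ 62.6235 m.

63 metres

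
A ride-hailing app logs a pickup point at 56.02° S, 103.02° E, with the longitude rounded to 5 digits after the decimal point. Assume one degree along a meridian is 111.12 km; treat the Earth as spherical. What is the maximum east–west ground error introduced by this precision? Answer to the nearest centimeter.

Rounding to 5 decimal places leaves the longitude within ±5e-06° of the true value.
One degree of longitude at 56.02° is 111120 × cos 56.02° ≈ 111120 × 0.5589 = 62105.4 m.
So at most 5e-06° × 62105.4 ≈ 0.310527 m east–west.
That is 0.310527 m = 31.053 cm.

31 centimeters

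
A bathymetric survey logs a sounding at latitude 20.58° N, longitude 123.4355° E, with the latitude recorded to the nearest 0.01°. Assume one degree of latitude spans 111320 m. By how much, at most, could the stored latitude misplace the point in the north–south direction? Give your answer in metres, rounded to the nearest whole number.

557 metres

Rounding to 2 decimal places leaves the latitude within ±0.005° of the true value.
Along the meridian that is 0.005° × 111320 m/° = 556.6 m.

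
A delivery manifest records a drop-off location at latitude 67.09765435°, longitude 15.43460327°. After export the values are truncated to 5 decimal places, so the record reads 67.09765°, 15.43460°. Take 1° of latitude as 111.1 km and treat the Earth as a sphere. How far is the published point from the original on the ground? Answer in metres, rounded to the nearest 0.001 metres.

0.504 metres

Δlat = 67.09765435 − 67.09765 = +0.00000435°; Δlon = 15.43460327 − 15.43460 = +0.00000327°.
N–S: 0.00000435° × 111100 m/° = 0.483285 m.
East–west at this latitude: 0.00000327° × 111100 × cos 67.0977° ≈ 0.00000327 × 43235.9 = 0.141381 m.
Combined displacement = (0.483285² + 0.141381²)^½ ≈ 0.503541 m.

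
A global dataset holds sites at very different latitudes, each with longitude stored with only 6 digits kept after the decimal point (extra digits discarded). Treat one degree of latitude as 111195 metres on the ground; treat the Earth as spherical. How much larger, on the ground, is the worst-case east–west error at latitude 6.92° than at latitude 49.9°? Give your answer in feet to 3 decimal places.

0.127 feet

Truncating at 6 decimal places can drop up to a full unit in the last place, so the longitude may be off by as much as 1e-06°.
Error at 6.92° = 1e-06° × 111195 × cos 6.92° ≈ 0.11119 × 0.9927 = 0.11038 m.
Error at 49.9° = 1e-06° × 111195 × cos 49.9° ≈ 0.11119 × 0.6441 = 0.071623 m.
Difference: 0.11038 − 0.071623 = 0.038762 m.
In feet: 0.0387617 m ÷ 0.3048 ≈ 0.12717 ft.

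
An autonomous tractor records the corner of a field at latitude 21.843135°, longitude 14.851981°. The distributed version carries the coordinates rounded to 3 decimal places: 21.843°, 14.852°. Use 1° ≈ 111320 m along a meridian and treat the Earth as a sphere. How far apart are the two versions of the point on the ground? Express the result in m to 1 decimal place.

Δlat = 21.843135 − 21.843 = +0.000135°; Δlon = 14.851981 − 14.852 = -0.000019°.
N–S: 0.000135° × 111320 m/° = 15.0282 m.
East–west at this latitude: -0.000019° × 111320 × cos 21.843° ≈ -0.000019 × 103328 = -1.96323 m.
Hypotenuse of the two orthogonal shifts: √(15.0282² + 1.96323²) = 15.1559 m.

15.2 m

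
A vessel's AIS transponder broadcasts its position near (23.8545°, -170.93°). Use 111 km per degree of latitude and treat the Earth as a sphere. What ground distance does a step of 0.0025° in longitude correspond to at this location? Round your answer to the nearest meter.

At 23.8545° a degree of longitude is 111000 × cos 23.8545° ≈ 101518 m, so 0.0025° corresponds to 253.795 m.

254 meters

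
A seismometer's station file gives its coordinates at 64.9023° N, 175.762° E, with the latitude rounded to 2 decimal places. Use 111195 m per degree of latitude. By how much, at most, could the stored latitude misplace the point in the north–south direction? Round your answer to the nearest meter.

Rounding to 2 decimal places leaves the latitude within ±0.005° of the true value.
So the N–S error is at most 0.005 × 111195 = 555.975 m.

556 meters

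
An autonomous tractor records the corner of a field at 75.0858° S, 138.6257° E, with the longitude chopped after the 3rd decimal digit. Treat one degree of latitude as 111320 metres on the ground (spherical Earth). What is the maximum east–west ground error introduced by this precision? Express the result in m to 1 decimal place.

Truncating at 3 decimal places can drop up to a full unit in the last place, so the longitude may be off by as much as 0.001°.
Parallels shrink by cos φ, so at 75.0858° a degree of longitude is 111320 × 0.2574 ≈ 28650.7 m.
Maximum E–W displacement: 0.001 × 28650.7 = 28.6507 m.

28.7 m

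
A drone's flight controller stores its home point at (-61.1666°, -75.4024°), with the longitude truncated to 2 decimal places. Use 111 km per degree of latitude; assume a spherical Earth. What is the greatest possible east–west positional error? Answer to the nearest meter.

535 meters

Truncating at 2 decimal places can drop up to a full unit in the last place, so the longitude may be off by as much as 0.01°.
One degree of longitude at 61.1666° is 111000 × cos 61.1666° ≈ 111000 × 0.4823 = 53531.4 m.
So at most 0.01° × 53531.4 ≈ 535.314 m east–west.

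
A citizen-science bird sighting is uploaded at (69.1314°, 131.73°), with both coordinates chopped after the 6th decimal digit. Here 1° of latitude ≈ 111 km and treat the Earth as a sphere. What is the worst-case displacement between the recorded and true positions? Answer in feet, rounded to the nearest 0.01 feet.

Truncating at 6 decimal places can drop up to a full unit in the last place, so each coordinate may be off by as much as 1e-06°.
N–S: 1e-06° × 111000 m/° = 0.111 m.
East–west component at 69.1314°: 1e-06° × 111000 × cos 69.1314° ≈ 1e-06 × 39541.1 ≈ 0.0395411 m.
The two errors are perpendicular, so the maximum displacement is √(0.111² + 0.0395411²) ≈ 0.117832 m.
Converting: 0.117832 m × 3.2808 ft/m ≈ 0.38659 ft.

0.39 feet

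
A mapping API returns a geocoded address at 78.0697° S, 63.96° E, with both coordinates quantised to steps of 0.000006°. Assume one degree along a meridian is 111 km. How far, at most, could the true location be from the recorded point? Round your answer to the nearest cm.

34 cm

With a 0.000006° grid the true value lies within half a step, ±0.000006°/2 = ±3e-06°, of the stored one.
North–south component: 3e-06° × 111000 = 0.333 m.
Longitude error → 3e-06 × 111000 × cos 78.0697° = 3e-06 × 111000 × 0.2067 ≈ 0.0688383 m.
Combining orthogonally: (0.333² + 0.0688383²)^½ ≈ 0.340041 m.
That is 0.340041 m = 34.004 cm.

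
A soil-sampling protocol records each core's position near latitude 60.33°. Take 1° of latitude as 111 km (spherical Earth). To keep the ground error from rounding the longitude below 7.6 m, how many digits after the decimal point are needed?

4 decimal places

At 60.33° one degree of longitude covers 111000 × cos 60.33° ≈ 111000 × 0.4950 ≈ 54945.4 m.
With N decimal places the half-ulp bound is 0.5·10⁻ᴺ°, or 0.5·10⁻ᴺ × 54945.4 m on the ground.
Need 0.5 × 54945.4 × 10⁻ᴺ ≤ 7.6 → 10⁻ᴺ ≤ 2.766e-04, so N ≥ 3.56.
N = 3 would give 27.5 m (too coarse); N = 4 gives 2.75 m ≤ 7.6 m.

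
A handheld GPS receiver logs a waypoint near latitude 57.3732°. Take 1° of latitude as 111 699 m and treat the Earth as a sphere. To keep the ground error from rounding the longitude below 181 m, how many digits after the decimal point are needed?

At 57.3732° one degree of longitude covers 111699 × cos 57.3732° ≈ 111699 × 0.5392 ≈ 60224.2 m.
With N decimal places the half-ulp bound is 0.5·10⁻ᴺ°, or 0.5·10⁻ᴺ × 60224.2 m on the ground.
Need 0.5 × 60224.2 × 10⁻ᴺ ≤ 181 → 10⁻ᴺ ≤ 6.011e-03, so N ≥ 2.22.
At 2 places the error can reach 301 m, but 3 places keeps it to 30.1 m.

3 decimal places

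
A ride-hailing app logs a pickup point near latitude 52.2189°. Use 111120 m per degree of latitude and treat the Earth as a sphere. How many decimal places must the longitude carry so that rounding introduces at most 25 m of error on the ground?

4

At 52.2189° one degree of longitude covers 111120 × cos 52.2189° ≈ 111120 × 0.6126 ≈ 68077.3 m.
N decimal places → at most half a unit in the last place, 0.5 × 10⁻ᴺ° = 68077.3/2 × 10⁻ᴺ m.
Need 0.5 × 68077.3 × 10⁻ᴺ ≤ 25 → 10⁻ᴺ ≤ 7.345e-04, so N ≥ 3.13.
So 4 decimal places suffice (3.4 m); 3 would allow up to 34 m.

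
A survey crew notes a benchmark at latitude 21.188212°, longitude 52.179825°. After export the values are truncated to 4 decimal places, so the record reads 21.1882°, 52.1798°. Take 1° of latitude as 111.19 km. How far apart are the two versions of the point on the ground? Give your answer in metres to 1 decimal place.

2.9 metres

Δlat = 21.188212 − 21.1882 = +0.000012°; Δlon = 52.179825 − 52.1798 = +0.000025°.
North–south shift: 0.000012 × 111190 = 1.33428 m.
E–W at 21.1882°: 0.000025° × 111190 × cos 21.1882° = 0.000025 × 111190 × 0.9324 ≈ 2.59183 m.
Combined displacement = (1.33428² + 2.59183²)^½ ≈ 2.91512 m.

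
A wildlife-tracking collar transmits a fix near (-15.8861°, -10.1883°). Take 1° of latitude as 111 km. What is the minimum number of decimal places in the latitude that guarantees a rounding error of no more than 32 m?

4 decimal places

One degree of latitude covers 111000 m.
With N decimal places the half-ulp bound is 0.5·10⁻ᴺ°, or 0.5·10⁻ᴺ × 111000 m on the ground.
Need 0.5 × 111000 × 10⁻ᴺ ≤ 32 → 10⁻ᴺ ≤ 5.766e-04, so N ≥ 3.24.
At 3 places the error can reach 55.5 m, but 4 places keeps it to 5.55 m.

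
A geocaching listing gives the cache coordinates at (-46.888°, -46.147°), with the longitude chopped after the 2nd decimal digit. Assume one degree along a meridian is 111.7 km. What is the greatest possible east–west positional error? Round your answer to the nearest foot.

2505 feet

Truncating at 2 decimal places can drop up to a full unit in the last place, so the longitude may be off by as much as 0.01°.
One degree of longitude at 46.888° is 111700 × cos 46.888° ≈ 111700 × 0.6834 = 76338.8 m.
Maximum E–W displacement: 0.01 × 76338.8 = 763.388 m.
In feet: 763.388 m ÷ 0.3048 ≈ 2504.6 ft.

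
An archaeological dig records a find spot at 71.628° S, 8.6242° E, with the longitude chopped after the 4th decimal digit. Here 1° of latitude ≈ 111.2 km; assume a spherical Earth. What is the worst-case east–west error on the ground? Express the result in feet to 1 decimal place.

11.5 feet

Truncating at 4 decimal places can drop up to a full unit in the last place, so the longitude may be off by as much as 0.0001°.
One degree of longitude at 71.628° is 111200 × cos 71.628° ≈ 111200 × 0.3152 = 35048.6 m.
Maximum E–W displacement: 0.0001 × 35048.6 = 3.50486 m.
Converting: 3.50486 m × 3.2808 ft/m ≈ 11.499 ft.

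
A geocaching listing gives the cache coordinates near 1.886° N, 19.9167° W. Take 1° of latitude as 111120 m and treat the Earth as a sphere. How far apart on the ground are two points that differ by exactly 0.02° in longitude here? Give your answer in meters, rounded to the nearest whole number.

At 1.886° a degree of longitude is 111120 × cos 1.886° ≈ 111060 m, so 0.02° corresponds to 2221.2 m.

2221 meters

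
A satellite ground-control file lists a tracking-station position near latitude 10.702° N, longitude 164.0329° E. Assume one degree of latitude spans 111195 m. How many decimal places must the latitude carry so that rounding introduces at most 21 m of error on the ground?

One degree of latitude covers 111195 m.
With N decimal places the half-ulp bound is 0.5·10⁻ᴺ°, or 0.5·10⁻ᴺ × 111195 m on the ground.
Need 0.5 × 111195 × 10⁻ᴺ ≤ 21 → 10⁻ᴺ ≤ 3.777e-04, so N ≥ 3.42.
At 3 places the error can reach 55.6 m, but 4 places keeps it to 5.56 m.

4 decimal places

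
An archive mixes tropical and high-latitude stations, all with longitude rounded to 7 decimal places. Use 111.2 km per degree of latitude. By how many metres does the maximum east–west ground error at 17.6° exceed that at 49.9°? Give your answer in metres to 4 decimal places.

Rounding to 7 decimal places leaves the longitude within ±5e-08° of the true value.
Error at 17.6° = 5e-08° × 111200 × cos 17.6° ≈ 0.00556 × 0.9532 = 0.0052997 m.
At 49.9°: 5e-08° × 111200 × cos 49.9° = 5e-08 × 111200 × 0.6441 ≈ 0.0035813 m.
Difference: 0.0052997 − 0.0035813 = 0.0017184 m.

0.0017 metres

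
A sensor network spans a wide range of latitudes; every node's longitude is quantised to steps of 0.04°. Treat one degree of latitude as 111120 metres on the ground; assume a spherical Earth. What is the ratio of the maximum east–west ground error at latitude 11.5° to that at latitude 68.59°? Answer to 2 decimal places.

With a 0.04° grid the true value lies within half a step, ±0.04°/2 = ±0.02°, of the stored one.
At 11.5°: 0.02° × 111120 × cos 11.5° = 0.02 × 111120 × 0.9799 ≈ 2177.8 m.
Error at 68.59° = 0.02° × 111120 × cos 68.59° ≈ 2222.4 × 0.3650 = 811.26 m.
Ratio: 2177.8 / 811.26 = cos 11.5° / cos 68.59° ≈ 2.6844.

2.68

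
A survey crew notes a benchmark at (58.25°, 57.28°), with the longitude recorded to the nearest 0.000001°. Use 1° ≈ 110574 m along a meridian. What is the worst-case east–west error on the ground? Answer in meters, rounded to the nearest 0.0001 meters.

0.0291 meters

Rounding to 6 decimal places leaves the longitude within ±5e-07° of the true value.
One degree of longitude at 58.25° is 110574 × cos 58.25° ≈ 110574 × 0.5262 = 58185.6 m.
East–west error: 5e-07° × 58185.6 m/° ≈ 0.0290928 m.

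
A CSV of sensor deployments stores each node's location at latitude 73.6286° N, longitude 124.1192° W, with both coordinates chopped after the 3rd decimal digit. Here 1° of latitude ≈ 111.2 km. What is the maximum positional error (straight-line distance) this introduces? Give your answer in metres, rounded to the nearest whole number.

Truncating at 3 decimal places can drop up to a full unit in the last place, so each coordinate may be off by as much as 0.001°.
North–south component: 0.001° × 111200 = 111.2 m.
East–west component at 73.6286°: 0.001° × 111200 × cos 73.6286° ≈ 0.001 × 31343.1 ≈ 31.3431 m.
Combining orthogonally: (111.2² + 31.3431²)^½ ≈ 115.533 m.

116 metres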